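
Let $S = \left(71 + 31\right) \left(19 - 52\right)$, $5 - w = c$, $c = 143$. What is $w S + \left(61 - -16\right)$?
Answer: $464585$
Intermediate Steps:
$w = -138$ ($w = 5 - 143 = -138$)
$S = -3366$ ($S = 102 \left(-33\right) = -3366$)
$w S + \left(61 - -16\right) = \left(-138\right) \left(-3366\right) + \left(61 - -16\right) = 464508 + \left(61 + 16\right) = 464508 + 77 = 464585$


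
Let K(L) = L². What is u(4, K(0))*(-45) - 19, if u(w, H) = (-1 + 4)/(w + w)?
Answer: -287/8 ≈ -35.875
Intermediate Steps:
u(w, H) = 3/(2*w) (u(w, H) = 3/((2*w)) = 3*(1/(2*w)) = 3/(2*w))
u(4, K(0))*(-45) - 19 = ((3/2)/4)*(-45) - 19 = ((3/2)*(¼))*(-45) - 19 = (3/8)*(-45) - 19 = -135/8 - 19 = -287/8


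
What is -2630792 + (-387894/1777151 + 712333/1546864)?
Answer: -7232075229472616621/2749010904464 ≈ -2.6308e+6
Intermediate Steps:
-2630792 + (-387894/1777151 + 712333/1546864) = -2630792 + 665904038867/2749010904464 = -7232075229472616621/2749010904464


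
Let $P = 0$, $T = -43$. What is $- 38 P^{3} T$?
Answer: $0$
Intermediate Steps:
$- 38 P^{3} T = - 38 \cdot 0^{3} \left(-43\right) = \left(-38\right) 0 \left(-43\right) = 0 \left(-43\right) = 0$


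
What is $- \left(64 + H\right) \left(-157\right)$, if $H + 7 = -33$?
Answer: $3768$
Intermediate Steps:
$H = -40$ ($H = -7 - 33 = -40$)
$- \left(64 + H\right) \left(-157\right) = - \left(64 - 40\right) \left(-157\right) = - 24 \left(-157\right) = \left(-1\right) \left(-3768\right) = 3768$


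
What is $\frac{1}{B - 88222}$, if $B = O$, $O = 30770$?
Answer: $- \frac{1}{57452} \approx -1.7406 \cdot 10^{-5}$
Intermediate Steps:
$B = 30770$
$\frac{1}{B - 88222} = \frac{1}{30770 - 88222} = \frac{1}{-57452} = - \frac{1}{57452}$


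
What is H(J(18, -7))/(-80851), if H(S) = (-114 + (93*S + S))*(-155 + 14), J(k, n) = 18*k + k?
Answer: 4516794/80851 ≈ 55.866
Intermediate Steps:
J(k, n) = 19*k
H(S) = 16074 - 13254*S (H(S) = (-114 + 94*S)*(-141) = 16074 - 13254*S)
H(J(18, -7))/(-80851) = (16074 - 251826*18)/(-80851) = (16074 - 13254*342)*(-1/80851) = (16074 - 4532868)*(-1/80851) = -4516794*(-1/80851) = 4516794/80851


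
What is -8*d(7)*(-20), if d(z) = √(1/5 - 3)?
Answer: 32*I*√70 ≈ 267.73*I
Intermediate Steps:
d(z) = I*√70/5 (d(z) = √(1*(⅕) - 3) = √(⅕ - 3) = √(-14/5) = I*√70/5)
-8*d(7)*(-20) = -8*I*√70/5*(-20) = 32*I*√70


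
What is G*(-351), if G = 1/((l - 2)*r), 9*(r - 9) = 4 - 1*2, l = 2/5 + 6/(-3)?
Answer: 1755/166 ≈ 10.572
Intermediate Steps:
l = -8/5 (l = 2*(1/5) + 6*(-1/3) = 2/5 - 2 = -8/5 ≈ -1.6000)
r = 83/9 (r = 9 + (4 - 1*2)/9 = 9 + (4 - 2)/9 = 9 + (1/9)*2 = 9 + 2/9 = 83/9 ≈ 9.2222)
G = -5/166 (G = 1/((-8/5 - 2)*(83/9)) = 1/(-18/5*83/9) = 1/(-166/5) = -5/166 ≈ -0.030120)
G*(-351) = -5/166*(-351) = 1755/166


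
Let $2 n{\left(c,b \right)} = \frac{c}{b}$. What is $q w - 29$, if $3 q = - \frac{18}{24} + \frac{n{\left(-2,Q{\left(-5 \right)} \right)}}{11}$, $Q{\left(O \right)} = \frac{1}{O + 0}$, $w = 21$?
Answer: $- \frac{1367}{44} \approx -31.068$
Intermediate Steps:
$Q{\left(O \right)} = \frac{1}{O}$
$n{\left(c,b \right)} = \frac{c}{2 b}$ ($n{\left(c,b \right)} = \frac{c \frac{1}{b}}{2} = \frac{c}{2 b}$)
$q = - \frac{13}{132}$ ($q = \frac{- \frac{18}{24} + \frac{\frac{1}{2} \left(-2\right) \frac{1}{\frac{1}{-5}}}{11}}{3} = \frac{\left(-18\right) \frac{1}{24} + \frac{1}{2} \left(-2\right) \frac{1}{- \frac{1}{5}} \cdot \frac{1}{11}}{3} = \frac{- \frac{3}{4} + \frac{1}{2} \left(-2\right) \left(-5\right) \frac{1}{11}}{3} = \frac{- \frac{3}{4} + 5 \cdot \frac{1}{11}}{3} = \frac{- \frac{3}{4} + \frac{5}{11}}{3} = \frac{1}{3} \left(- \frac{13}{44}\right) = - \frac{13}{132} \approx -0.098485$)
$q w - 29 = \left(- \frac{13}{132}\right) 21 - 29 = - \frac{91}{44} - 29 = - \frac{1367}{44}$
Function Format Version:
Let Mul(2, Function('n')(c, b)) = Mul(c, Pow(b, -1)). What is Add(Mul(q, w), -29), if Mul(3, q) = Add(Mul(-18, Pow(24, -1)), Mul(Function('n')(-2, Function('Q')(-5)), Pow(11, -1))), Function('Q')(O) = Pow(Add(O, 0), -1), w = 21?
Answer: Rational(-1367, 44) ≈ -31.068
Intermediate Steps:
Function('Q')(O) = Pow(O, -1)
Function('n')(c, b) = Mul(Rational(1, 2), c, Pow(b, -1)) (Function('n')(c, b) = Mul(Rational(1, 2), Mul(c, Pow(b, -1))) = Mul(Rational(1, 2), c, Pow(b, -1)))
q = Rational(-13, 132) (q = Mul(Rational(1, 3), Add(Mul(-18, Pow(24, -1)), Mul(Mul(Rational(1, 2), -2, Pow(Pow(-5, -1), -1)), Pow(11, -1)))) = Mul(Rational(1, 3), Add(Mul(-18, Rational(1, 24)), Mul(Mul(Rational(1, 2), -2, Pow(Rational(-1, 5), -1)), Rational(1, 11)))) = Mul(Rational(1, 3), Add(Rational(-3, 4), Mul(Mul(Rational(1, 2), -2, -5), Rational(1, 11)))) = Mul(Rational(1, 3), Add(Rational(-3, 4), Mul(5, Rational(1, 11)))) = Mul(Rational(1, 3), Add(Rational(-3, 4), Rational(5, 11))) = Mul(Rational(1, 3), Rational(-13, 44)) = Rational(-13, 132) ≈ -0.098485)
Add(Mul(q, w), -29) = Add(Mul(Rational(-13, 132), 21), -29) = Add(Rational(-91, 44), -29) = Rational(-1367, 44)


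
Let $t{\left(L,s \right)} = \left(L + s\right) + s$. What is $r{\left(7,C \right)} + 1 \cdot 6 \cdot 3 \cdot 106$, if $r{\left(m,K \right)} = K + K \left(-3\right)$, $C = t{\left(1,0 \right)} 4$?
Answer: $1900$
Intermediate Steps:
$t{\left(L,s \right)} = L + 2 s$
$C = 4$ ($C = \left(1 + 2 \cdot 0\right) 4 = \left(1 + 0\right) 4 = 1 \cdot 4 = 4$)
$r{\left(m,K \right)} = - 2 K$ ($r{\left(m,K \right)} = K - 3 K = - 2 K$)
$r{\left(7,C \right)} + 1 \cdot 6 \cdot 3 \cdot 106 = \left(-2\right) 4 + 1 \cdot 6 \cdot 3 \cdot 106 = -8 + 6 \cdot 3 \cdot 106 = -8 + 18 \cdot 106 = -8 + 1908 = 1900$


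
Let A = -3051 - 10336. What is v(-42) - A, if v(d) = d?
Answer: 13345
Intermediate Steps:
A = -13387
v(-42) - A = -42 - 1*(-13387) = -42 + 13387 = 13345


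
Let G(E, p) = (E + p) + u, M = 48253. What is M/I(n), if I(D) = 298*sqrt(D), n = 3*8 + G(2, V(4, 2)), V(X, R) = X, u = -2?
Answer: 48253*sqrt(7)/4172 ≈ 30.601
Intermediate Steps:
G(E, p) = -2 + E + p (G(E, p) = (E + p) - 2 = -2 + E + p)
n = 28 (n = 3*8 + (-2 + 2 + 4) = 24 + 4 = 28)
M/I(n) = 48253/((298*sqrt(28))) = 48253/((298*(2*sqrt(7)))) = 48253/((596*sqrt(7))) = 48253*(sqrt(7)/4172) = 48253*sqrt(7)/4172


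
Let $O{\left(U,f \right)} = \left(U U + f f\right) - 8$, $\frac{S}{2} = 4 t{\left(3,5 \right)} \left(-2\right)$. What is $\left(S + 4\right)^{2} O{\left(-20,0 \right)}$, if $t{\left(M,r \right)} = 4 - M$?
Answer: $56448$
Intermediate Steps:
$S = -16$ ($S = 2 \cdot 4 \left(4 - 3\right) \left(-2\right) = 2 \cdot 4 \cdot 1 \left(-2\right) = 2 \cdot 4 \left(-2\right) = 2 \left(-8\right) = -16$)
$O{\left(U,f \right)} = -8 + U^{2} + f^{2}$ ($O{\left(U,f \right)} = \left(U^{2} + f^{2}\right) - 8 = -8 + U^{2} + f^{2}$)
$\left(S + 4\right)^{2} O{\left(-20,0 \right)} = \left(-16 + 4\right)^{2} \left(-8 + \left(-20\right)^{2} + 0^{2}\right) = \left(-12\right)^{2} \left(-8 + 400 + 0\right) = 144 \cdot 392 = 56448$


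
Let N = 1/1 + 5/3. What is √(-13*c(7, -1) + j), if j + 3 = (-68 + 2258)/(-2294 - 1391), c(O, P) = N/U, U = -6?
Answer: √10673971/2211 ≈ 1.4777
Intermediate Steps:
N = 8/3 (N = 1*1 + 5*(⅓) = 1 + 5/3 = 8/3 ≈ 2.6667)
c(O, P) = -4/9 (c(O, P) = (8/3)/(-6) = (8/3)*(-⅙) = -4/9)
j = -2649/737 (j = -3 + (-68 + 2258)/(-2294 - 1391) = -3 + 2190/(-3685) = -3 + 2190*(-1/3685) = -3 - 438/737 = -2649/737 ≈ -3.5943)
√(-13*c(7, -1) + j) = √(-13*(-4/9) - 2649/737) = √(52/9 - 2649/737) = √(14483/6633) = √10673971/2211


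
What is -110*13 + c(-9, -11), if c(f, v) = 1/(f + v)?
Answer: -28601/20 ≈ -1430.1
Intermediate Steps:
-110*13 + c(-9, -11) = -110*13 + 1/(-9 - 11) = -1430 + 1/(-20) = -1430 - 1/20 = -28601/20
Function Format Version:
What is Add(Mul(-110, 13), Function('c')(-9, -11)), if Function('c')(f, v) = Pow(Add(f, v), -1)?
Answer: Rational(-28601, 20) ≈ -1430.1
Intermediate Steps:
Add(Mul(-110, 13), Function('c')(-9, -11)) = Add(Mul(-110, 13), Pow(Add(-9, -11), -1)) = Add(-1430, Pow(-20, -1)) = Add(-1430, Rational(-1, 20)) = Rational(-28601, 20)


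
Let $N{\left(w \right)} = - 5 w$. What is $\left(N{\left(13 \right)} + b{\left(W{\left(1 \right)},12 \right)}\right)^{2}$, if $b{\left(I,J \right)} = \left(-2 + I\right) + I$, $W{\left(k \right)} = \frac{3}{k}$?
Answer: $3721$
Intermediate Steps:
$b{\left(I,J \right)} = -2 + 2 I$
$\left(N{\left(13 \right)} + b{\left(W{\left(1 \right)},12 \right)}\right)^{2} = \left(\left(-5\right) 13 - \left(2 - 2 \cdot \frac{3}{1}\right)\right)^{2} = \left(-65 - \left(2 - 2 \cdot 3 \cdot 1\right)\right)^{2} = \left(-65 + \left(-2 + 2 \cdot 3\right)\right)^{2} = \left(-65 + \left(-2 + 6\right)\right)^{2} = \left(-65 + 4\right)^{2} = \left(-61\right)^{2} = 3721$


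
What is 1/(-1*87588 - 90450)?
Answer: -1/178038 ≈ -5.6168e-6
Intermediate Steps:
1/(-1*87588 - 90450) = 1/(-87588 - 90450) = 1/(-178038) = -1/178038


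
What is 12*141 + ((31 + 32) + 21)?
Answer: 1776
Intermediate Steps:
12*141 + ((31 + 32) + 21) = 1692 + (63 + 21) = 1692 + 84 = 1776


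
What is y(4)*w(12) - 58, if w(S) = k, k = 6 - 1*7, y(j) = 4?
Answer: -62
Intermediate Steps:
k = -1 (k = 6 - 7 = -1)
w(S) = -1
y(4)*w(12) - 58 = 4*(-1) - 58 = -4 - 58 = -62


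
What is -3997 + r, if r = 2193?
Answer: -1804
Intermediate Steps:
-3997 + r = -3997 + 2193 = -1804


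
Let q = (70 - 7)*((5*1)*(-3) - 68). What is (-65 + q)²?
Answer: 28026436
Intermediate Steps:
q = -5229 (q = 63*(5*(-3) - 68) = 63*(-15 - 68) = 63*(-83) = -5229)
(-65 + q)² = (-65 - 5229)² = (-5294)² = 28026436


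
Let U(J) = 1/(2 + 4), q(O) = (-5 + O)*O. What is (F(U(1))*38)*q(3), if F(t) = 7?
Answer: -1596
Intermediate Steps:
q(O) = O*(-5 + O)
U(J) = ⅙ (U(J) = 1/6 = ⅙)
(F(U(1))*38)*q(3) = (7*38)*(3*(-5 + 3)) = 266*(3*(-2)) = 266*(-6) = -1596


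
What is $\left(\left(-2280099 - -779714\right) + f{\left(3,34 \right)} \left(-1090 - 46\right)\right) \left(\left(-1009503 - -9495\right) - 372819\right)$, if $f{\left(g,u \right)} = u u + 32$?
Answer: $3912492427131$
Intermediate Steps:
$f{\left(g,u \right)} = 32 + u^{2}$ ($f{\left(g,u \right)} = u^{2} + 32 = 32 + u^{2}$)
$\left(\left(-2280099 - -779714\right) + f{\left(3,34 \right)} \left(-1090 - 46\right)\right) \left(\left(-1009503 - -9495\right) - 372819\right) = \left(\left(-2280099 - -779714\right) + \left(32 + 34^{2}\right) \left(-1090 - 46\right)\right) \left(\left(-1009503 - -9495\right) - 372819\right) = \left(\left(-2280099 + 779714\right) + \left(32 + 1156\right) \left(-1136\right)\right) \left(\left(-1009503 + 9495\right) + \left(-731502 + 358683\right)\right) = \left(-1500385 + 1188 \left(-1136\right)\right) \left(-1000008 - 372819\right) = \left(-1500385 - 1349568\right) \left(-1372827\right) = \left(-2849953\right) \left(-1372827\right) = 3912492427131$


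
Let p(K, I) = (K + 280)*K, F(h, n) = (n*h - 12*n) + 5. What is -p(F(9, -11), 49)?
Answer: -12084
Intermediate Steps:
F(h, n) = 5 - 12*n + h*n (F(h, n) = (h*n - 12*n) + 5 = (-12*n + h*n) + 5 = 5 - 12*n + h*n)
p(K, I) = K*(280 + K) (p(K, I) = (280 + K)*K = K*(280 + K))
-p(F(9, -11), 49) = -(5 - 12*(-11) + 9*(-11))*(280 + (5 - 12*(-11) + 9*(-11))) = -(5 + 132 - 99)*(280 + (5 + 132 - 99)) = -38*(280 + 38) = -38*318 = -1*12084 = -12084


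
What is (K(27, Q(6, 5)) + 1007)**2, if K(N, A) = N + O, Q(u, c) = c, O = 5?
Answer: 1079521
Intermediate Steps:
K(N, A) = 5 + N (K(N, A) = N + 5 = 5 + N)
(K(27, Q(6, 5)) + 1007)**2 = ((5 + 27) + 1007)**2 = (32 + 1007)**2 = 1039**2 = 1079521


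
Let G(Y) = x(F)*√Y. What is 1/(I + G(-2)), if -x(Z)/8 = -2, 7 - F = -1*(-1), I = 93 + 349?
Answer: 221/97938 - 4*I*√2/48969 ≈ 0.0022565 - 0.00011552*I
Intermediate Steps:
I = 442
F = 6 (F = 7 - (-1)*(-1) = 7 - 1*1 = 7 - 1 = 6)
x(Z) = 16 (x(Z) = -8*(-2) = 16)
G(Y) = 16*√Y
1/(I + G(-2)) = 1/(442 + 16*√(-2)) = 1/(442 + 16*(I*√2)) = 1/(442 + 16*I*√2)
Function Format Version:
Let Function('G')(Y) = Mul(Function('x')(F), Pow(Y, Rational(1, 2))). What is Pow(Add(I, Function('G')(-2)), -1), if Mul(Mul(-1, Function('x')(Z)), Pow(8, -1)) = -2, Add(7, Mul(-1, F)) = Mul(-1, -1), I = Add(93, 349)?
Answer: Add(Rational(221, 97938), Mul(Rational(-4, 48969), I, Pow(2, Rational(1, 2)))) ≈ Add(0.0022565, Mul(-0.00011552, I))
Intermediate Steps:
I = 442
F = 6 (F = Add(7, Mul(-1, Mul(-1, -1))) = Add(7, Mul(-1, 1)) = Add(7, -1) = 6)
Function('x')(Z) = 16 (Function('x')(Z) = Mul(-8, -2) = 16)
Function('G')(Y) = Mul(16, Pow(Y, Rational(1, 2)))
Pow(Add(I, Function('G')(-2)), -1) = Pow(Add(442, Mul(16, Pow(-2, Rational(1, 2)))), -1) = Pow(Add(442, Mul(16, Mul(I, Pow(2, Rational(1, 2))))), -1) = Pow(Add(442, Mul(16, I, Pow(2, Rational(1, 2)))), -1)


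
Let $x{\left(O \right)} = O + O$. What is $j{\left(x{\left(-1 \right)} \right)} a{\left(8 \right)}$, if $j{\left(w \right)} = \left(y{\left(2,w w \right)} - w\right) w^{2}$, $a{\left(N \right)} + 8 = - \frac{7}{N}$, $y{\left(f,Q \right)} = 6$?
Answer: $-284$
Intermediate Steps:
$a{\left(N \right)} = -8 - \frac{7}{N}$
$x{\left(O \right)} = 2 O$
$j{\left(w \right)} = w^{2} \left(6 - w\right)$ ($j{\left(w \right)} = \left(6 - w\right) w^{2} = w^{2} \left(6 - w\right)$)
$j{\left(x{\left(-1 \right)} \right)} a{\left(8 \right)} = \left(2 \left(-1\right)\right)^{2} \left(6 - 2 \left(-1\right)\right) \left(-8 - \frac{7}{8}\right) = \left(-2\right)^{2} \left(6 - -2\right) \left(-8 - \frac{7}{8}\right) = 4 \left(6 + 2\right) \left(-8 - \frac{7}{8}\right) = 4 \cdot 8 \left(- \frac{71}{8}\right) = 32 \left(- \frac{71}{8}\right) = -284$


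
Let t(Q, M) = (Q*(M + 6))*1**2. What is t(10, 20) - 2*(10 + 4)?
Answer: 232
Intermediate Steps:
t(Q, M) = Q*(6 + M) (t(Q, M) = (Q*(6 + M))*1 = Q*(6 + M))
t(10, 20) - 2*(10 + 4) = 10*(6 + 20) - 2*(10 + 4) = 10*26 - 2*14 = 260 - 28 = 232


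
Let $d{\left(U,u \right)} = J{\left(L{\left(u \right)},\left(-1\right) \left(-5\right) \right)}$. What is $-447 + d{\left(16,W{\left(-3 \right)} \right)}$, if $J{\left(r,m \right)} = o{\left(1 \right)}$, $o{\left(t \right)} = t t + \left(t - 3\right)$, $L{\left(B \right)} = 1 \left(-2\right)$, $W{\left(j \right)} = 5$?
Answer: $-448$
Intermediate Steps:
$L{\left(B \right)} = -2$
$o{\left(t \right)} = -3 + t + t^{2}$ ($o{\left(t \right)} = t^{2} + \left(-3 + t\right) = -3 + t + t^{2}$)
$J{\left(r,m \right)} = -1$ ($J{\left(r,m \right)} = -3 + 1 + 1^{2} = -3 + 1 + 1 = -1$)
$d{\left(U,u \right)} = -1$
$-447 + d{\left(16,W{\left(-3 \right)} \right)} = -447 - 1 = -448$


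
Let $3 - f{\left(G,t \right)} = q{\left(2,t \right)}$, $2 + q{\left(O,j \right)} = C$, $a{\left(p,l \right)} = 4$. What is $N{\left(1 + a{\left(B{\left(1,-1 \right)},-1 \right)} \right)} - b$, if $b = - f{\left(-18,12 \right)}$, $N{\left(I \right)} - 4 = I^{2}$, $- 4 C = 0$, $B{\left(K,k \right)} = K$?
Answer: $34$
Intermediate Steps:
$C = 0$ ($C = \left(- \frac{1}{4}\right) 0 = 0$)
$q{\left(O,j \right)} = -2$ ($q{\left(O,j \right)} = -2 + 0 = -2$)
$f{\left(G,t \right)} = 5$ ($f{\left(G,t \right)} = 3 - -2 = 3 + 2 = 5$)
$N{\left(I \right)} = 4 + I^{2}$
$b = -5$ ($b = \left(-1\right) 5 = -5$)
$N{\left(1 + a{\left(B{\left(1,-1 \right)},-1 \right)} \right)} - b = \left(4 + \left(1 + 4\right)^{2}\right) - -5 = \left(4 + 5^{2}\right) + 5 = \left(4 + 25\right) + 5 = 29 + 5 = 34$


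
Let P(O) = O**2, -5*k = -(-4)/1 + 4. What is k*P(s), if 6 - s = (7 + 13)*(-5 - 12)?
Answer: -957728/5 ≈ -1.9155e+5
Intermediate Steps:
k = -8/5 (k = -(-(-4)/1 + 4)/5 = -(-(-4) + 4)/5 = -(-2*(-2) + 4)/5 = -(4 + 4)/5 = -1/5*8 = -8/5 ≈ -1.6000)
s = 346 (s = 6 - (7 + 13)*(-5 - 12) = 6 - 20*(-17) = 6 - 1*(-340) = 6 + 340 = 346)
k*P(s) = -8/5*346**2 = -8/5*119716 = -957728/5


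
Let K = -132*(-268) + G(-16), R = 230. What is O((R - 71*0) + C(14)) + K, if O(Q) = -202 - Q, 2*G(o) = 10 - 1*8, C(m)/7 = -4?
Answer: 34973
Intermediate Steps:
C(m) = -28 (C(m) = 7*(-4) = -28)
G(o) = 1 (G(o) = (10 - 1*8)/2 = (10 - 8)/2 = (1/2)*2 = 1)
K = 35377 (K = -132*(-268) + 1 = 35376 + 1 = 35377)
O((R - 71*0) + C(14)) + K = (-202 - ((230 - 71*0) - 28)) + 35377 = (-202 - ((230 + 0) - 28)) + 35377 = (-202 - (230 - 28)) + 35377 = (-202 - 1*202) + 35377 = (-202 - 202) + 35377 = -404 + 35377 = 34973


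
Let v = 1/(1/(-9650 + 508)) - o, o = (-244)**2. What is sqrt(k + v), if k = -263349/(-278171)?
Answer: I*sqrt(5314168933686719)/278171 ≈ 262.06*I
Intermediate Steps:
o = 59536
k = 263349/278171 (k = -263349*(-1/278171) = 263349/278171 ≈ 0.94672)
v = -68678 (v = 1/(1/(-9650 + 508)) - 1*59536 = 1/(1/(-9142)) - 59536 = 1/(-1/9142) - 59536 = -9142 - 59536 = -68678)
sqrt(k + v) = sqrt(263349/278171 - 68678) = sqrt(-19103964589/278171) = I*sqrt(5314168933686719)/278171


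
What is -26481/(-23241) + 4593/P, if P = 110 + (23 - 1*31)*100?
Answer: -9830447/1781810 ≈ -5.5171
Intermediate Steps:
P = -690 (P = 110 + (23 - 31)*100 = 110 - 8*100 = 110 - 800 = -690)
-26481/(-23241) + 4593/P = -26481/(-23241) + 4593/(-690) = -26481*(-1/23241) + 4593*(-1/690) = 8827/7747 - 1531/230 = -9830447/1781810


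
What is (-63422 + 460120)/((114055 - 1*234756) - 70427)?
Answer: -198349/95564 ≈ -2.0756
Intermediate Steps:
(-63422 + 460120)/((114055 - 1*234756) - 70427) = 396698/((114055 - 234756) - 70427) = 396698/(-120701 - 70427) = 396698/(-191128) = 396698*(-1/191128) = -198349/95564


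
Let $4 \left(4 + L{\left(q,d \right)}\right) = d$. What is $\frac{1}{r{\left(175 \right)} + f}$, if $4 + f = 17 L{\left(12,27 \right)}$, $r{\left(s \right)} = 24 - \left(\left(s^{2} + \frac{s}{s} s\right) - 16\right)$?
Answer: $- \frac{4}{122869} \approx -3.2555 \cdot 10^{-5}$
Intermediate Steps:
$r{\left(s \right)} = 40 - s - s^{2}$ ($r{\left(s \right)} = 24 - \left(\left(s^{2} + 1 s\right) - 16\right) = 24 - \left(\left(s^{2} + s\right) - 16\right) = 24 - \left(\left(s + s^{2}\right) - 16\right) = 24 - \left(-16 + s + s^{2}\right) = 40 - s - s^{2}$)
$L{\left(q,d \right)} = -4 + \frac{d}{4}$
$f = \frac{171}{4}$ ($f = -4 + 17 \left(-4 + \frac{1}{4} \cdot 27\right) = -4 + 17 \left(-4 + \frac{27}{4}\right) = -4 + 17 \cdot \frac{11}{4} = -4 + \frac{187}{4} = \frac{171}{4} \approx 42.75$)
$\frac{1}{r{\left(175 \right)} + f} = \frac{1}{\left(40 - 175 - 175^{2}\right) + \frac{171}{4}} = \frac{1}{\left(40 - 175 - 30625\right) + \frac{171}{4}} = \frac{1}{-30760 + \frac{171}{4}} = \frac{1}{- \frac{122869}{4}} = - \frac{4}{122869}$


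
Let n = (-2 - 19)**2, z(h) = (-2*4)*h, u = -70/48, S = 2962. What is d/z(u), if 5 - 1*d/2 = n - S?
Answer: 15156/35 ≈ 433.03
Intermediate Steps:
u = -35/24 (u = -70*1/48 = -35/24 ≈ -1.4583)
z(h) = -8*h
n = 441 (n = (-21)**2 = 441)
d = 5052 (d = 10 - 2*(441 - 1*2962) = 10 - 2*(441 - 2962) = 10 - 2*(-2521) = 10 + 5042 = 5052)
d/z(u) = 5052/((-8*(-35/24))) = 5052/(35/3) = 5052*(3/35) = 15156/35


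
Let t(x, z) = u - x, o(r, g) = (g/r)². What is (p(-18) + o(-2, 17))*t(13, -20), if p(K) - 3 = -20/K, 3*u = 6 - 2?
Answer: -96215/108 ≈ -890.88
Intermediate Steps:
o(r, g) = g²/r²
u = 4/3 (u = (6 - 2)/3 = (⅓)*4 = 4/3 ≈ 1.3333)
p(K) = 3 - 20/K
t(x, z) = 4/3 - x
(p(-18) + o(-2, 17))*t(13, -20) = ((3 - 20/(-18)) + 17²/(-2)²)*(4/3 - 1*13) = ((3 - 20*(-1/18)) + 289*(¼))*(4/3 - 13) = ((3 + 10/9) + 289/4)*(-35/3) = (37/9 + 289/4)*(-35/3) = (2749/36)*(-35/3) = -96215/108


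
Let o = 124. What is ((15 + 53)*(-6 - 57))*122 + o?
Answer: -522524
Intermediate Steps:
((15 + 53)*(-6 - 57))*122 + o = ((15 + 53)*(-6 - 57))*122 + 124 = (68*(-63))*122 + 124 = -4284*122 + 124 = -522648 + 124 = -522524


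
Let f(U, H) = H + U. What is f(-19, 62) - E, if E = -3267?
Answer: 3310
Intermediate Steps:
f(-19, 62) - E = (62 - 19) - 1*(-3267) = 43 + 3267 = 3310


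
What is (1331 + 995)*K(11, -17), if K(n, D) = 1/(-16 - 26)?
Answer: -1163/21 ≈ -55.381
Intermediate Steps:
K(n, D) = -1/42 (K(n, D) = 1/(-42) = -1/42)
(1331 + 995)*K(11, -17) = (1331 + 995)*(-1/42) = 2326*(-1/42) = -1163/21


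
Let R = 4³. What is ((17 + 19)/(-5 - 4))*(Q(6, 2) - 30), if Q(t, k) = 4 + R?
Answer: -152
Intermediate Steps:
R = 64
Q(t, k) = 68 (Q(t, k) = 4 + 64 = 68)
((17 + 19)/(-5 - 4))*(Q(6, 2) - 30) = ((17 + 19)/(-5 - 4))*(68 - 30) = (36/(-9))*38 = (36*(-⅑))*38 = -4*38 = -152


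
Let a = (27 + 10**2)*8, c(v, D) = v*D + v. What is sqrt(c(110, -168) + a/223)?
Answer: I*sqrt(913295162)/223 ≈ 135.52*I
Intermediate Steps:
c(v, D) = v + D*v (c(v, D) = D*v + v = v + D*v)
a = 1016 (a = (27 + 100)*8 = 127*8 = 1016)
sqrt(c(110, -168) + a/223) = sqrt(110*(1 - 168) + 1016/223) = sqrt(110*(-167) + 1016*(1/223)) = sqrt(-18370 + 1016/223) = sqrt(-4095494/223) = I*sqrt(913295162)/223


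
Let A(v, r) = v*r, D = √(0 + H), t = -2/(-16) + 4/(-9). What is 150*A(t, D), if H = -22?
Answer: -575*I*√22/12 ≈ -224.75*I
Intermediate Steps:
t = -23/72 (t = -2*(-1/16) + 4*(-⅑) = ⅛ - 4/9 = -23/72 ≈ -0.31944)
D = I*√22 (D = √(0 - 22) = √(-22) = I*√22 ≈ 4.6904*I)
A(v, r) = r*v
150*A(t, D) = 150*((I*√22)*(-23/72)) = 150*(-23*I*√22/72) = -575*I*√22/12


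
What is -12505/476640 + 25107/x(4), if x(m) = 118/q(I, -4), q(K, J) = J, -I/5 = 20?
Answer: -4786947751/5624352 ≈ -851.11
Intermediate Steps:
I = -100 (I = -5*20 = -100)
x(m) = -59/2 (x(m) = 118/(-4) = 118*(-¼) = -59/2)
-12505/476640 + 25107/x(4) = -12505/476640 + 25107/(-59/2) = -12505*1/476640 + 25107*(-2/59) = -2501/95328 - 50214/59 = -4786947751/5624352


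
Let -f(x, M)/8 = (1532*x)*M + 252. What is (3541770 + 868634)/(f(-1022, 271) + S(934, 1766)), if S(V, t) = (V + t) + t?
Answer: 2205202/1697224361 ≈ 0.0012993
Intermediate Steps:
f(x, M) = -2016 - 12256*M*x (f(x, M) = -8*((1532*x)*M + 252) = -8*(1532*M*x + 252) = -8*(252 + 1532*M*x) = -2016 - 12256*M*x)
S(V, t) = V + 2*t
(3541770 + 868634)/(f(-1022, 271) + S(934, 1766)) = (3541770 + 868634)/((-2016 - 12256*271*(-1022)) + (934 + 2*1766)) = 4410404/((-2016 + 3394446272) + (934 + 3532)) = 4410404/(3394444256 + 4466) = 4410404/3394448722 = 4410404*(1/3394448722) = 2205202/1697224361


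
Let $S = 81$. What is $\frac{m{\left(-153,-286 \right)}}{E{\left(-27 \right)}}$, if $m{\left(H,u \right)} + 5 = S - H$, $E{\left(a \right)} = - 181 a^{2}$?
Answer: $- \frac{229}{131949} \approx -0.0017355$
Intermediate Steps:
$m{\left(H,u \right)} = 76 - H$ ($m{\left(H,u \right)} = -5 - \left(-81 + H\right) = 76 - H$)
$\frac{m{\left(-153,-286 \right)}}{E{\left(-27 \right)}} = \frac{76 - -153}{\left(-181\right) \left(-27\right)^{2}} = \frac{76 + 153}{\left(-181\right) 729} = \frac{229}{-131949} = 229 \left(- \frac{1}{131949}\right) = - \frac{229}{131949}$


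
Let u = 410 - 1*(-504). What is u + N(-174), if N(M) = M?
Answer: 740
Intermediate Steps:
u = 914 (u = 410 + 504 = 914)
u + N(-174) = 914 - 174 = 740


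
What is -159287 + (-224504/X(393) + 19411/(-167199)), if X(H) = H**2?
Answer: -1371141053276524/8607906117 ≈ -1.5929e+5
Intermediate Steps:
-159287 + (-224504/X(393) + 19411/(-167199)) = -159287 + (-224504/(393**2) + 19411/(-167199)) = -159287 + (-224504/154449 + 19411*(-1/167199)) = -159287 + (-224504*1/154449 - 19411/167199) = -159287 + (-224504/154449 - 19411/167199) = -159287 - 13511617945/8607906117 = -1371141053276524/8607906117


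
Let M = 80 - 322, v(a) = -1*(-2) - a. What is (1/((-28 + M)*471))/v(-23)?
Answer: -1/3179250 ≈ -3.1454e-7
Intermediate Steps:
v(a) = 2 - a
M = -242
(1/((-28 + M)*471))/v(-23) = (1/(-28 - 242*471))/(2 - 1*(-23)) = ((1/471)/(-270))/(2 + 23) = -1/270*1/471/25 = -1/127170*1/25 = -1/3179250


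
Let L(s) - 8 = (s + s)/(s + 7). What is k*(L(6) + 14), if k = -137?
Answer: -40826/13 ≈ -3140.5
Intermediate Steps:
L(s) = 8 + 2*s/(7 + s) (L(s) = 8 + (s + s)/(s + 7) = 8 + (2*s)/(7 + s) = 8 + 2*s/(7 + s))
k*(L(6) + 14) = -137*(2*(28 + 5*6)/(7 + 6) + 14) = -137*(2*(28 + 30)/13 + 14) = -137*(2*(1/13)*58 + 14) = -137*(116/13 + 14) = -137*298/13 = -40826/13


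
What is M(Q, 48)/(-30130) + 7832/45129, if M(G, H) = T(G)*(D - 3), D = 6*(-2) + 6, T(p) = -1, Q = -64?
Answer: 235571999/1359736770 ≈ 0.17325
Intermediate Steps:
D = -6 (D = -12 + 6 = -6)
M(G, H) = 9 (M(G, H) = -(-6 - 3) = -1*(-9) = 9)
M(Q, 48)/(-30130) + 7832/45129 = 9/(-30130) + 7832/45129 = 9*(-1/30130) + 7832*(1/45129) = -9/30130 + 7832/45129 = 235571999/1359736770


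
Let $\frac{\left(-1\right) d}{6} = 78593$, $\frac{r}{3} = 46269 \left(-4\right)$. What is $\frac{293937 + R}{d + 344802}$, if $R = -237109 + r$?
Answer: $\frac{17800}{4527} \approx 3.932$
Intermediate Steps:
$r = -555228$ ($r = 3 \cdot 46269 \left(-4\right) = 3 \left(-185076\right) = -555228$)
$d = -471558$ ($d = \left(-6\right) 78593 = -471558$)
$R = -792337$ ($R = -237109 - 555228 = -792337$)
$\frac{293937 + R}{d + 344802} = \frac{293937 - 792337}{-471558 + 344802} = - \frac{498400}{-126756} = \left(-498400\right) \left(- \frac{1}{126756}\right) = \frac{17800}{4527}$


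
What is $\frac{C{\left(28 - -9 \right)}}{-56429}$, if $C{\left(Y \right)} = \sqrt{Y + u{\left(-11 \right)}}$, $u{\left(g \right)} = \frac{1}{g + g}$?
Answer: $- \frac{\sqrt{17886}}{1241438} \approx -0.00010773$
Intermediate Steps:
$u{\left(g \right)} = \frac{1}{2 g}$
$C{\left(Y \right)} = \sqrt{- \frac{1}{22} + Y}$ ($C{\left(Y \right)} = \sqrt{Y + \frac{1}{2 \left(-11\right)}} = \sqrt{Y + \frac{1}{2} \left(- \frac{1}{11}\right)} = \sqrt{Y - \frac{1}{22}} = \sqrt{- \frac{1}{22} + Y}$)
$\frac{C{\left(28 - -9 \right)}}{-56429} = \frac{\frac{1}{22} \sqrt{-22 + 484 \left(28 - -9\right)}}{-56429} = \frac{\sqrt{-22 + 484 \left(28 + 9\right)}}{22} \left(- \frac{1}{56429}\right) = \frac{\sqrt{-22 + 484 \cdot 37}}{22} \left(- \frac{1}{56429}\right) = \frac{\sqrt{-22 + 17908}}{22} \left(- \frac{1}{56429}\right) = \frac{\sqrt{17886}}{22} \left(- \frac{1}{56429}\right) = - \frac{\sqrt{17886}}{1241438}$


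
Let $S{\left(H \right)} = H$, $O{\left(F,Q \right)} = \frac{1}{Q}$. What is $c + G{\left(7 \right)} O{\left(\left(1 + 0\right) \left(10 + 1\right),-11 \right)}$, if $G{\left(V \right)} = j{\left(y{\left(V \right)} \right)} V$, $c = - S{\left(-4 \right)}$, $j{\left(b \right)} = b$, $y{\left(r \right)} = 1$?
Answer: $\frac{37}{11} \approx 3.3636$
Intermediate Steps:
$c = 4$ ($c = \left(-1\right) \left(-4\right) = 4$)
$G{\left(V \right)} = V$ ($G{\left(V \right)} = 1 V = V$)
$c + G{\left(7 \right)} O{\left(\left(1 + 0\right) \left(10 + 1\right),-11 \right)} = 4 + \frac{7}{-11} = 4 + 7 \left(- \frac{1}{11}\right) = 4 - \frac{7}{11} = \frac{37}{11}$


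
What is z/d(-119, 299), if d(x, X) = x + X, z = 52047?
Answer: 5783/20 ≈ 289.15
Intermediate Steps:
d(x, X) = X + x
z/d(-119, 299) = 52047/(299 - 119) = 52047/180 = 52047*(1/180) = 5783/20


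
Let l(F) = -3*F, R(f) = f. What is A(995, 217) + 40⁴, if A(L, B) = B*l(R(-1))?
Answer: 2560651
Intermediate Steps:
A(L, B) = 3*B (A(L, B) = B*(-3*(-1)) = B*3 = 3*B)
A(995, 217) + 40⁴ = 3*217 + 40⁴ = 651 + 2560000 = 2560651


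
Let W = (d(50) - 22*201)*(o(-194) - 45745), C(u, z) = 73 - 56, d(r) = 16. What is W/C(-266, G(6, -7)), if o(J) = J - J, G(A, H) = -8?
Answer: 201552470/17 ≈ 1.1856e+7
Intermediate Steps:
C(u, z) = 17
o(J) = 0
W = 201552470 (W = (16 - 22*201)*(0 - 45745) = (16 - 4422)*(-45745) = -4406*(-45745) = 201552470)
W/C(-266, G(6, -7)) = 201552470/17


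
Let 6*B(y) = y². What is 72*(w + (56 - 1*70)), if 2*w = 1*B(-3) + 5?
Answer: -774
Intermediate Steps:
B(y) = y²/6
w = 13/4 (w = (1*((⅙)*(-3)²) + 5)/2 = (1*((⅙)*9) + 5)/2 = (1*(3/2) + 5)/2 = (3/2 + 5)/2 = (½)*(13/2) = 13/4 ≈ 3.2500)
72*(w + (56 - 1*70)) = 72*(13/4 + (56 - 1*70)) = 72*(13/4 + (56 - 70)) = 72*(13/4 - 14) = 72*(-43/4) = -774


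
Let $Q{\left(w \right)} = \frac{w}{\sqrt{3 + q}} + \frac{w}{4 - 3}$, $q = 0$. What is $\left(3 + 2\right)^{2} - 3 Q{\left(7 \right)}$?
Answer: $4 - 7 \sqrt{3} \approx -8.1244$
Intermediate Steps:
$Q{\left(w \right)} = w + \frac{w \sqrt{3}}{3}$ ($Q{\left(w \right)} = \frac{w}{\sqrt{3 + 0}} + \frac{w}{4 - 3} = \frac{w}{\sqrt{3}} + \frac{w}{4 - 3} = w \frac{\sqrt{3}}{3} + \frac{w}{1} = \frac{w \sqrt{3}}{3} + w 1 = \frac{w \sqrt{3}}{3} + w = w + \frac{w \sqrt{3}}{3}$)
$\left(3 + 2\right)^{2} - 3 Q{\left(7 \right)} = \left(3 + 2\right)^{2} - 3 \cdot \frac{1}{3} \cdot 7 \left(3 + \sqrt{3}\right) = 5^{2} - 3 \left(7 + \frac{7 \sqrt{3}}{3}\right) = 25 - \left(21 + 7 \sqrt{3}\right) = 4 - 7 \sqrt{3}$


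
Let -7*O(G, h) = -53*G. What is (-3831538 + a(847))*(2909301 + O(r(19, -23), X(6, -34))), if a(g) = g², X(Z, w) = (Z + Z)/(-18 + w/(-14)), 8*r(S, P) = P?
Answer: -507352766251173/56 ≈ -9.0599e+12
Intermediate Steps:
r(S, P) = P/8
X(Z, w) = 2*Z/(-18 - w/14) (X(Z, w) = (2*Z)/(-18 + w*(-1/14)) = (2*Z)/(-18 - w/14) = 2*Z/(-18 - w/14))
O(G, h) = 53*G/7 (O(G, h) = -(-53)*G/7 = 53*G/7)
(-3831538 + a(847))*(2909301 + O(r(19, -23), X(6, -34))) = (-3831538 + 847²)*(2909301 + 53*((⅛)*(-23))/7) = (-3831538 + 717409)*(2909301 + (53/7)*(-23/8)) = -3114129*(2909301 - 1219/56) = -3114129*162919637/56 = -507352766251173/56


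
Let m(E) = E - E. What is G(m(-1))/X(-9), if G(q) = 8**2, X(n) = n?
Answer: -64/9 ≈ -7.1111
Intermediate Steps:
m(E) = 0
G(q) = 64
G(m(-1))/X(-9) = 64/(-9) = 64*(-1/9) = -64/9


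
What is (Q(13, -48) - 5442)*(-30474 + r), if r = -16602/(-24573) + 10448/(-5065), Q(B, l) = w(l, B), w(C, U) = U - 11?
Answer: 1375607397609984/8297483 ≈ 1.6579e+8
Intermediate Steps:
w(C, U) = -11 + U
Q(B, l) = -11 + B
r = -57549858/41487415 (r = -16602*(-1/24573) + 10448*(-1/5065) = 5534/8191 - 10448/5065 = -57549858/41487415 ≈ -1.3872)
(Q(13, -48) - 5442)*(-30474 + r) = ((-11 + 13) - 5442)*(-30474 - 57549858/41487415) = (2 - 5442)*(-1264345034568/41487415) = -5440*(-1264345034568/41487415) = 1375607397609984/8297483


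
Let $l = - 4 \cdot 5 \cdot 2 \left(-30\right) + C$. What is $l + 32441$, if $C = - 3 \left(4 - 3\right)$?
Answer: $33638$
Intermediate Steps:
$C = -3$ ($C = \left(-3\right) 1 = -3$)
$l = 1197$ ($l = - 4 \cdot 5 \cdot 2 \left(-30\right) - 3 = \left(-4\right) 10 \left(-30\right) - 3 = \left(-40\right) \left(-30\right) - 3 = 1200 - 3 = 1197$)
$l + 32441 = 1197 + 32441 = 33638$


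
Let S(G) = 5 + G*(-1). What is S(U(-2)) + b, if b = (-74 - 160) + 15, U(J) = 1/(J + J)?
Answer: -855/4 ≈ -213.75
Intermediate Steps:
U(J) = 1/(2*J)
b = -219 (b = -234 + 15 = -219)
S(G) = 5 - G
S(U(-2)) + b = (5 - 1/(2*(-2))) - 219 = (5 - (-1)/(2*2)) - 219 = (5 - 1*(-1/4)) - 219 = (5 + 1/4) - 219 = 21/4 - 219 = -855/4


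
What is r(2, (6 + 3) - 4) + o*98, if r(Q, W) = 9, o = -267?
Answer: -26157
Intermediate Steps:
r(2, (6 + 3) - 4) + o*98 = 9 - 267*98 = 9 - 26166 = -26157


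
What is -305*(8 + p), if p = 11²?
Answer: -39345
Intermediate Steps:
p = 121
-305*(8 + p) = -305*(8 + 121) = -305*129 = -39345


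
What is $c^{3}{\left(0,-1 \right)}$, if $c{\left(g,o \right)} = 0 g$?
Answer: $0$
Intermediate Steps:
$c{\left(g,o \right)} = 0$
$c^{3}{\left(0,-1 \right)} = 0^{3} = 0$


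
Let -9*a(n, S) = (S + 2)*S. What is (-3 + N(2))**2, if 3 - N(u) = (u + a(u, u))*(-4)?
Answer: 1600/81 ≈ 19.753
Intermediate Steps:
a(n, S) = -S*(2 + S)/9 (a(n, S) = -(S + 2)*S/9 = -(2 + S)*S/9 = -S*(2 + S)/9)
N(u) = 3 + 4*u - 4*u*(2 + u)/9 (N(u) = 3 - (u - u*(2 + u)/9)*(-4) = 3 - (-4*u + 4*u*(2 + u)/9) = 3 + (4*u - 4*u*(2 + u)/9) = 3 + 4*u - 4*u*(2 + u)/9)
(-3 + N(2))**2 = (-3 + (3 - 4/9*2**2 + (28/9)*2))**2 = (-3 + (3 - 4/9*4 + 56/9))**2 = (-3 + (3 - 16/9 + 56/9))**2 = (-3 + 67/9)**2 = (40/9)**2 = 1600/81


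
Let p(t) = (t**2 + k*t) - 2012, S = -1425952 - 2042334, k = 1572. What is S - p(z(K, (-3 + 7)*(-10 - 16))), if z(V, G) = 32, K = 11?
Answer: -3517602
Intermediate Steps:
S = -3468286
p(t) = -2012 + t**2 + 1572*t (p(t) = (t**2 + 1572*t) - 2012 = -2012 + t**2 + 1572*t)
S - p(z(K, (-3 + 7)*(-10 - 16))) = -3468286 - (-2012 + 32**2 + 1572*32) = -3468286 - (-2012 + 1024 + 50304) = -3468286 - 1*49316 = -3468286 - 49316 = -3517602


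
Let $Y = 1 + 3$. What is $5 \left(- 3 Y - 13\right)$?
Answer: $-125$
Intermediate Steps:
$Y = 4$
$5 \left(- 3 Y - 13\right) = 5 \left(\left(-3\right) 4 - 13\right) = 5 \left(-12 - 13\right) = 5 \left(-25\right) = -125$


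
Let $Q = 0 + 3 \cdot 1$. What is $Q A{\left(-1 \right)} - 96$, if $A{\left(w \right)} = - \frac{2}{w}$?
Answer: $-90$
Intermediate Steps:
$Q = 3$ ($Q = 0 + 3 = 3$)
$Q A{\left(-1 \right)} - 96 = 3 \left(- \frac{2}{-1}\right) - 96 = 3 \left(\left(-2\right) \left(-1\right)\right) - 96 = 3 \cdot 2 - 96 = 6 - 96 = -90$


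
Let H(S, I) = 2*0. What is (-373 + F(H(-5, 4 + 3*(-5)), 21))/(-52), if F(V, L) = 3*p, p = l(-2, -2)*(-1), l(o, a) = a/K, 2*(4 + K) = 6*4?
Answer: 1489/208 ≈ 7.1587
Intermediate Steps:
K = 8 (K = -4 + (6*4)/2 = -4 + (½)*24 = -4 + 12 = 8)
l(o, a) = a/8
p = ¼ (p = ((⅛)*(-2))*(-1) = -¼*(-1) = ¼ ≈ 0.25000)
H(S, I) = 0
F(V, L) = ¾ (F(V, L) = 3*(¼) = ¾)
(-373 + F(H(-5, 4 + 3*(-5)), 21))/(-52) = (-373 + ¾)/(-52) = -1489/4*(-1/52) = 1489/208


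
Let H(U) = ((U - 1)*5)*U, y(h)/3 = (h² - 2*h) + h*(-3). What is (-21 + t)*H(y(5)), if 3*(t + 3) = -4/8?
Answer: 0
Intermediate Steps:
y(h) = -15*h + 3*h² (y(h) = 3*((h² - 2*h) + h*(-3)) = 3*((h² - 2*h) - 3*h) = 3*(h² - 5*h) = -15*h + 3*h²)
t = -19/6 (t = -3 + (-4/8)/3 = -3 + (-4*⅛)/3 = -3 + (⅓)*(-½) = -3 - ⅙ = -19/6 ≈ -3.1667)
H(U) = U*(-5 + 5*U) (H(U) = ((-1 + U)*5)*U = (-5 + 5*U)*U = U*(-5 + 5*U))
(-21 + t)*H(y(5)) = (-21 - 19/6)*(5*(3*5*(-5 + 5))*(-1 + 3*5*(-5 + 5))) = -725*3*5*0*(-1 + 3*5*0)/6 = -725*0*(-1 + 0)/6 = -725*0*(-1)/6 = -145/6*0 = 0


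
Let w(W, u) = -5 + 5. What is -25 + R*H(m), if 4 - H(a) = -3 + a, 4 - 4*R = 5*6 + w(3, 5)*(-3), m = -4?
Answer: -193/2 ≈ -96.500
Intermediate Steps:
w(W, u) = 0
R = -13/2 (R = 1 - (5*6 + 0*(-3))/4 = 1 - (30 + 0)/4 = 1 - ¼*30 = 1 - 15/2 = -13/2 ≈ -6.5000)
H(a) = 7 - a (H(a) = 4 - (-3 + a) = 4 + (3 - a) = 7 - a)
-25 + R*H(m) = -25 - 13*(7 - 1*(-4))/2 = -25 - 13*(7 + 4)/2 = -25 - 13/2*11 = -25 - 143/2 = -193/2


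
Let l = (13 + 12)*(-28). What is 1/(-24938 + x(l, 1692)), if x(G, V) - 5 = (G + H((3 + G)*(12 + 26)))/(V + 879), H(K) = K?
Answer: -857/21376643 ≈ -4.0090e-5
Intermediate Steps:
l = -700 (l = 25*(-28) = -700)
x(G, V) = 5 + (114 + 39*G)/(879 + V) (x(G, V) = 5 + (G + (3 + G)*(12 + 26))/(V + 879) = 5 + (G + (3 + G)*38)/(879 + V) = 5 + (G + (114 + 38*G))/(879 + V) = 5 + (114 + 39*G)/(879 + V))
1/(-24938 + x(l, 1692)) = 1/(-24938 + (4509 + 5*1692 + 39*(-700))/(879 + 1692)) = 1/(-24938 + (4509 + 8460 - 27300)/2571) = 1/(-24938 + (1/2571)*(-14331)) = 1/(-24938 - 4777/857) = 1/(-21376643/857) = -857/21376643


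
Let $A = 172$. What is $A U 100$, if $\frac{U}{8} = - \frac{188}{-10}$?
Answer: $2586880$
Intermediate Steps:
$U = \frac{752}{5}$ ($U = 8 \left(- \frac{188}{-10}\right) = 8 \left(\left(-188\right) \left(- \frac{1}{10}\right)\right) = 8 \cdot \frac{94}{5} = \frac{752}{5} \approx 150.4$)
$A U 100 = 172 \cdot \frac{752}{5} \cdot 100 = \frac{129344}{5} \cdot 100 = 2586880$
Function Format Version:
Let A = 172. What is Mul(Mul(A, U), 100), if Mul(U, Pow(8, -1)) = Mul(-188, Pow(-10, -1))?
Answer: 2586880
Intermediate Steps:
U = Rational(752, 5) (U = Mul(8, Mul(-188, Pow(-10, -1))) = Mul(8, Mul(-188, Rational(-1, 10))) = Mul(8, Rational(94, 5)) = Rational(752, 5) ≈ 150.40)
Mul(Mul(A, U), 100) = Mul(Mul(172, Rational(752, 5)), 100) = Mul(Rational(129344, 5), 100) = 2586880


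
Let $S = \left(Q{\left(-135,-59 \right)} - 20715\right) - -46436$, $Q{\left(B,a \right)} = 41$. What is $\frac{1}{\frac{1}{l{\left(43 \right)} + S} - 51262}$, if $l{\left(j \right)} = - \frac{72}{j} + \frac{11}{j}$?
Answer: $- \frac{1107705}{56783173667} \approx -1.9508 \cdot 10^{-5}$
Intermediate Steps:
$l{\left(j \right)} = - \frac{61}{j}$
$S = 25762$ ($S = \left(41 - 20715\right) - -46436 = \left(41 - 20715\right) + 46436 = -20674 + 46436 = 25762$)
$\frac{1}{\frac{1}{l{\left(43 \right)} + S} - 51262} = \frac{1}{\frac{1}{- \frac{61}{43} + 25762} - 51262} = \frac{1}{\frac{1}{\frac{1107705}{43}} - 51262} = \frac{1}{\frac{43}{1107705} - 51262} = \frac{1}{- \frac{56783173667}{1107705}} = - \frac{1107705}{56783173667}$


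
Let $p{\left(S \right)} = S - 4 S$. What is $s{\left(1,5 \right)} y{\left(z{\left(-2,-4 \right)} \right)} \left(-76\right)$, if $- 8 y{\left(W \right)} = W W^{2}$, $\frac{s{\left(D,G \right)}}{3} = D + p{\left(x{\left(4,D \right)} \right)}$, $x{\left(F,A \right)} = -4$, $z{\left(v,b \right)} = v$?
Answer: $-2964$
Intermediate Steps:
$p{\left(S \right)} = - 3 S$
$s{\left(D,G \right)} = 36 + 3 D$ ($s{\left(D,G \right)} = 3 \left(D - -12\right) = 3 \left(D + 12\right) = 3 \left(12 + D\right) = 36 + 3 D$)
$y{\left(W \right)} = - \frac{W^{3}}{8}$ ($y{\left(W \right)} = - \frac{W W^{2}}{8} = - \frac{W^{3}}{8}$)
$s{\left(1,5 \right)} y{\left(z{\left(-2,-4 \right)} \right)} \left(-76\right) = \left(36 + 3 \cdot 1\right) \left(- \frac{\left(-2\right)^{3}}{8}\right) \left(-76\right) = \left(36 + 3\right) \left(\left(- \frac{1}{8}\right) \left(-8\right)\right) \left(-76\right) = 39 \cdot 1 \left(-76\right) = 39 \left(-76\right) = -2964$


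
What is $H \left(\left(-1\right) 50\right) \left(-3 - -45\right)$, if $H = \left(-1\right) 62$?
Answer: $130200$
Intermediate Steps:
$H = -62$
$H \left(\left(-1\right) 50\right) \left(-3 - -45\right) = - 62 \left(\left(-1\right) 50\right) \left(-3 - -45\right) = \left(-62\right) \left(-50\right) \left(-3 + 45\right) = 3100 \cdot 42 = 130200$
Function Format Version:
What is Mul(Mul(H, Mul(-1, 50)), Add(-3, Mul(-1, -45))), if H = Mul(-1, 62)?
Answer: 130200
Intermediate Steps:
H = -62
Mul(Mul(H, Mul(-1, 50)), Add(-3, Mul(-1, -45))) = Mul(Mul(-62, Mul(-1, 50)), Add(-3, Mul(-1, -45))) = Mul(Mul(-62, -50), Add(-3, 45)) = Mul(3100, 42) = 130200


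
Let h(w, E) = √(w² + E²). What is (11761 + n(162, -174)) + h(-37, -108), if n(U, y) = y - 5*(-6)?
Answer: 11617 + √13033 ≈ 11731.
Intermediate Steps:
h(w, E) = √(E² + w²)
n(U, y) = 30 + y (n(U, y) = y + 30 = 30 + y)
(11761 + n(162, -174)) + h(-37, -108) = (11761 + (30 - 174)) + √((-108)² + (-37)²) = (11761 - 144) + √(11664 + 1369) = 11617 + √13033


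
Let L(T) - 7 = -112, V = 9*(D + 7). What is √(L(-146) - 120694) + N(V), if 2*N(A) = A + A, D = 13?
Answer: 180 + I*√120799 ≈ 180.0 + 347.56*I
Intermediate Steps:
V = 180 (V = 9*(13 + 7) = 9*20 = 180)
L(T) = -105 (L(T) = 7 - 112 = -105)
N(A) = A (N(A) = (A + A)/2 = (2*A)/2 = A)
√(L(-146) - 120694) + N(V) = √(-105 - 120694) + 180 = √(-120799) + 180 = I*√120799 + 180 = 180 + I*√120799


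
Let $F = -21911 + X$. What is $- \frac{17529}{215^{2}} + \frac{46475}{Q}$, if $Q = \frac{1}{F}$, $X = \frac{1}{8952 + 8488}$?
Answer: $- \frac{164185572791659777}{161232800} \approx -1.0183 \cdot 10^{9}$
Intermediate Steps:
$X = \frac{1}{17440} \approx 5.7339 \cdot 10^{-5}$
$F = - \frac{382127839}{17440}$ ($F = -21911 + \frac{1}{17440} = - \frac{382127839}{17440} \approx -21911.0$)
$Q = - \frac{17440}{382127839}$ ($Q = \frac{1}{- \frac{382127839}{17440}} = - \frac{17440}{382127839} \approx -4.5639 \cdot 10^{-5}$)
$- \frac{17529}{215^{2}} + \frac{46475}{Q} = - \frac{17529}{215^{2}} + \frac{46475}{- \frac{17440}{382127839}} = - \frac{17529}{46225} + 46475 \left(- \frac{382127839}{17440}\right) = \left(-17529\right) \frac{1}{46225} - \frac{3551878263505}{3488} = - \frac{17529}{46225} - \frac{3551878263505}{3488} = - \frac{164185572791659777}{161232800}$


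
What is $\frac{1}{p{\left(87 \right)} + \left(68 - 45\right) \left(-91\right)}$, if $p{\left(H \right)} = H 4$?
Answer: $- \frac{1}{1745} \approx -0.00057307$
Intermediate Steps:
$p{\left(H \right)} = 4 H$
$\frac{1}{p{\left(87 \right)} + \left(68 - 45\right) \left(-91\right)} = \frac{1}{4 \cdot 87 + \left(68 - 45\right) \left(-91\right)} = \frac{1}{348 + 23 \left(-91\right)} = \frac{1}{348 - 2093} = \frac{1}{-1745} = - \frac{1}{1745}$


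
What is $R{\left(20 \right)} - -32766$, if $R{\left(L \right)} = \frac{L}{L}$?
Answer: $32767$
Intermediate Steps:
$R{\left(L \right)} = 1$
$R{\left(20 \right)} - -32766 = 1 - -32766 = 1 + 32766 = 32767$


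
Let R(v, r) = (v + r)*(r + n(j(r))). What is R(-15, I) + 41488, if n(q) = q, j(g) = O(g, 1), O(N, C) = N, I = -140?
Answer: 84888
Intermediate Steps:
j(g) = g
R(v, r) = 2*r*(r + v) (R(v, r) = (v + r)*(r + r) = (r + v)*(2*r) = 2*r*(r + v))
R(-15, I) + 41488 = 2*(-140)*(-140 - 15) + 41488 = 2*(-140)*(-155) + 41488 = 43400 + 41488 = 84888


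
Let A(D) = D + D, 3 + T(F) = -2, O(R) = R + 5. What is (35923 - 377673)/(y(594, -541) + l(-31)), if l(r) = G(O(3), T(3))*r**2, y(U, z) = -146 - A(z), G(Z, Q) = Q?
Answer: 341750/3869 ≈ 88.330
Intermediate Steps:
O(R) = 5 + R
T(F) = -5 (T(F) = -3 - 2 = -5)
A(D) = 2*D
y(U, z) = -146 - 2*z
l(r) = -5*r**2
(35923 - 377673)/(y(594, -541) + l(-31)) = (35923 - 377673)/((-146 - 2*(-541)) - 5*(-31)**2) = -341750/((-146 + 1082) - 5*961) = -341750/(936 - 4805) = -341750/(-3869) = -341750*(-1/3869) = 341750/3869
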